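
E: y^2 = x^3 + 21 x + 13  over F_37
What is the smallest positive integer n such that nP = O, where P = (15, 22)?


Compute successive multiples of P until we hit O:
  1P = (15, 22)
  2P = (8, 8)
  3P = (18, 9)
  4P = (31, 35)
  5P = (21, 24)
  6P = (34, 21)
  7P = (29, 6)
  8P = (23, 3)
  ... (continuing to 32P)
  32P = O

ord(P) = 32


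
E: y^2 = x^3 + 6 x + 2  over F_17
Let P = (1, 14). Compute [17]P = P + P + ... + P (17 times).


k = 17 = 10001_2 (binary, LSB first: 10001)
Double-and-add from P = (1, 14):
  bit 0 = 1: acc = O + (1, 14) = (1, 14)
  bit 1 = 0: acc unchanged = (1, 14)
  bit 2 = 0: acc unchanged = (1, 14)
  bit 3 = 0: acc unchanged = (1, 14)
  bit 4 = 1: acc = (1, 14) + (14, 12) = (15, 13)

17P = (15, 13)


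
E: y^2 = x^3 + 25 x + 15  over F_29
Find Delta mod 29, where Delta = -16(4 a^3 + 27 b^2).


4 a^3 + 27 b^2 = 4*25^3 + 27*15^2 = 62500 + 6075 = 68575
Delta = -16 * (68575) = -1097200
Delta mod 29 = 15

Delta = 15 (mod 29)


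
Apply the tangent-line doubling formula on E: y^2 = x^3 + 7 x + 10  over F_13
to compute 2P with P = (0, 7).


Doubling: s = (3 x1^2 + a) / (2 y1)
s = (3*0^2 + 7) / (2*7) mod 13 = 7
x3 = s^2 - 2 x1 mod 13 = 7^2 - 2*0 = 10
y3 = s (x1 - x3) - y1 mod 13 = 7 * (0 - 10) - 7 = 1

2P = (10, 1)


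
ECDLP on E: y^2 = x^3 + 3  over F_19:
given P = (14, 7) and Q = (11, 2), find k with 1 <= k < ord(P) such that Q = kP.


Enumerate multiples of P until we hit Q = (11, 2):
  1P = (14, 7)
  2P = (7, 2)
  3P = (2, 7)
  4P = (3, 12)
  5P = (11, 2)
Match found at i = 5.

k = 5


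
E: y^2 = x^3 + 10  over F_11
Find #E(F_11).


For each x in F_11, count y with y^2 = x^3 + 0 x + 10 mod 11:
  x = 1: RHS = 0, y in [0]  -> 1 point(s)
  x = 3: RHS = 4, y in [2, 9]  -> 2 point(s)
  x = 5: RHS = 3, y in [5, 6]  -> 2 point(s)
  x = 7: RHS = 1, y in [1, 10]  -> 2 point(s)
  x = 8: RHS = 5, y in [4, 7]  -> 2 point(s)
  x = 10: RHS = 9, y in [3, 8]  -> 2 point(s)
Affine points: 11. Add the point at infinity: total = 12.

#E(F_11) = 12


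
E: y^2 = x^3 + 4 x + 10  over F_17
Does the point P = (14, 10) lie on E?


Check whether y^2 = x^3 + 4 x + 10 (mod 17) for (x, y) = (14, 10).
LHS: y^2 = 10^2 mod 17 = 15
RHS: x^3 + 4 x + 10 = 14^3 + 4*14 + 10 mod 17 = 5
LHS != RHS

No, not on the curve


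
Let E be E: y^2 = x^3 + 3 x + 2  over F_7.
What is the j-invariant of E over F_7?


Delta = -16(4 a^3 + 27 b^2) mod 7 = 2
-1728 * (4 a)^3 = -1728 * (4*3)^3 mod 7 = 6
j = 6 * 2^(-1) mod 7 = 3

j = 3 (mod 7)


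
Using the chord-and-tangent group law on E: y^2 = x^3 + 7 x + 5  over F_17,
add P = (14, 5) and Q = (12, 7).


P != Q, so use the chord formula.
s = (y2 - y1) / (x2 - x1) = (2) / (15) mod 17 = 16
x3 = s^2 - x1 - x2 mod 17 = 16^2 - 14 - 12 = 9
y3 = s (x1 - x3) - y1 mod 17 = 16 * (14 - 9) - 5 = 7

P + Q = (9, 7)


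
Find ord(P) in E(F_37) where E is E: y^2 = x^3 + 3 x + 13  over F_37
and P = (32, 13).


Compute successive multiples of P until we hit O:
  1P = (32, 13)
  2P = (19, 26)
  3P = (24, 16)
  4P = (6, 5)
  5P = (35, 6)
  6P = (33, 14)
  7P = (10, 9)
  8P = (25, 32)
  ... (continuing to 37P)
  37P = O

ord(P) = 37


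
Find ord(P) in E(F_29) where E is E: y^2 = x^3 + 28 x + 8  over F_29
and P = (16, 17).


Compute successive multiples of P until we hit O:
  1P = (16, 17)
  2P = (20, 19)
  3P = (15, 27)
  4P = (11, 20)
  5P = (7, 24)
  6P = (22, 7)
  7P = (26, 19)
  8P = (23, 28)
  ... (continuing to 27P)
  27P = O

ord(P) = 27


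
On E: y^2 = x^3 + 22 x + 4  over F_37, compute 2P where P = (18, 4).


k = 2 = 10_2 (binary, LSB first: 01)
Double-and-add from P = (18, 4):
  bit 0 = 0: acc unchanged = O
  bit 1 = 1: acc = O + (17, 0) = (17, 0)

2P = (17, 0)


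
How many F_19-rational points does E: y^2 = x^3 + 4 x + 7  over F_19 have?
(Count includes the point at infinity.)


For each x in F_19, count y with y^2 = x^3 + 4 x + 7 mod 19:
  x = 0: RHS = 7, y in [8, 11]  -> 2 point(s)
  x = 2: RHS = 4, y in [2, 17]  -> 2 point(s)
  x = 4: RHS = 11, y in [7, 12]  -> 2 point(s)
  x = 5: RHS = 0, y in [0]  -> 1 point(s)
  x = 6: RHS = 0, y in [0]  -> 1 point(s)
  x = 7: RHS = 17, y in [6, 13]  -> 2 point(s)
  x = 8: RHS = 0, y in [0]  -> 1 point(s)
  x = 12: RHS = 16, y in [4, 15]  -> 2 point(s)
  x = 16: RHS = 6, y in [5, 14]  -> 2 point(s)
Affine points: 15. Add the point at infinity: total = 16.

#E(F_19) = 16


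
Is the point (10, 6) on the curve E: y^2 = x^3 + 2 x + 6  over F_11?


Check whether y^2 = x^3 + 2 x + 6 (mod 11) for (x, y) = (10, 6).
LHS: y^2 = 6^2 mod 11 = 3
RHS: x^3 + 2 x + 6 = 10^3 + 2*10 + 6 mod 11 = 3
LHS = RHS

Yes, on the curve


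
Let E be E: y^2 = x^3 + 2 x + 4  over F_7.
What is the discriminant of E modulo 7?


4 a^3 + 27 b^2 = 4*2^3 + 27*4^2 = 32 + 432 = 464
Delta = -16 * (464) = -7424
Delta mod 7 = 3

Delta = 3 (mod 7)


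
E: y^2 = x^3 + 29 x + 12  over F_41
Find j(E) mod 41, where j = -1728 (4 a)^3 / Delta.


Delta = -16(4 a^3 + 27 b^2) mod 41 = 4
-1728 * (4 a)^3 = -1728 * (4*29)^3 mod 41 = 8
j = 8 * 4^(-1) mod 41 = 2

j = 2 (mod 41)


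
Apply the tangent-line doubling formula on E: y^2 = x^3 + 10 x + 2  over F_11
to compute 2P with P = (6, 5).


Doubling: s = (3 x1^2 + a) / (2 y1)
s = (3*6^2 + 10) / (2*5) mod 11 = 3
x3 = s^2 - 2 x1 mod 11 = 3^2 - 2*6 = 8
y3 = s (x1 - x3) - y1 mod 11 = 3 * (6 - 8) - 5 = 0

2P = (8, 0)


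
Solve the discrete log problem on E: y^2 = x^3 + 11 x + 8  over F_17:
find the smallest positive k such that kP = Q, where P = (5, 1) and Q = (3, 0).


Enumerate multiples of P until we hit Q = (3, 0):
  1P = (5, 1)
  2P = (3, 0)
Match found at i = 2.

k = 2


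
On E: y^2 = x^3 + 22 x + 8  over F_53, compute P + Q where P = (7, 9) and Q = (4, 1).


P != Q, so use the chord formula.
s = (y2 - y1) / (x2 - x1) = (45) / (50) mod 53 = 38
x3 = s^2 - x1 - x2 mod 53 = 38^2 - 7 - 4 = 2
y3 = s (x1 - x3) - y1 mod 53 = 38 * (7 - 2) - 9 = 22

P + Q = (2, 22)


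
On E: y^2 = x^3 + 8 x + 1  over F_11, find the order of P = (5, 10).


Compute successive multiples of P until we hit O:
  1P = (5, 10)
  2P = (10, 5)
  3P = (8, 4)
  4P = (2, 6)
  5P = (7, 2)
  6P = (4, 8)
  7P = (6, 10)
  8P = (0, 1)
  ... (continuing to 17P)
  17P = O

ord(P) = 17


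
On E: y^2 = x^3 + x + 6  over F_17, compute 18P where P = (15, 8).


k = 18 = 10010_2 (binary, LSB first: 01001)
Double-and-add from P = (15, 8):
  bit 0 = 0: acc unchanged = O
  bit 1 = 1: acc = O + (3, 6) = (3, 6)
  bit 2 = 0: acc unchanged = (3, 6)
  bit 3 = 0: acc unchanged = (3, 6)
  bit 4 = 1: acc = (3, 6) + (7, 4) = (3, 11)

18P = (3, 11)


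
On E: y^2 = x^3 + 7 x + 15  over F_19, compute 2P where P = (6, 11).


Doubling: s = (3 x1^2 + a) / (2 y1)
s = (3*6^2 + 7) / (2*11) mod 19 = 13
x3 = s^2 - 2 x1 mod 19 = 13^2 - 2*6 = 5
y3 = s (x1 - x3) - y1 mod 19 = 13 * (6 - 5) - 11 = 2

2P = (5, 2)


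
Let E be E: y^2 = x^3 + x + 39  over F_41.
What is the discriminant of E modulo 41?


4 a^3 + 27 b^2 = 4*1^3 + 27*39^2 = 4 + 41067 = 41071
Delta = -16 * (41071) = -657136
Delta mod 41 = 12

Delta = 12 (mod 41)


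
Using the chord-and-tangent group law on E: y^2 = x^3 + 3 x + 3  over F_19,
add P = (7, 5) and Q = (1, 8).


P != Q, so use the chord formula.
s = (y2 - y1) / (x2 - x1) = (3) / (13) mod 19 = 9
x3 = s^2 - x1 - x2 mod 19 = 9^2 - 7 - 1 = 16
y3 = s (x1 - x3) - y1 mod 19 = 9 * (7 - 16) - 5 = 9

P + Q = (16, 9)


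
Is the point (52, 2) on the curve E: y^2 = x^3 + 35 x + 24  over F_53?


Check whether y^2 = x^3 + 35 x + 24 (mod 53) for (x, y) = (52, 2).
LHS: y^2 = 2^2 mod 53 = 4
RHS: x^3 + 35 x + 24 = 52^3 + 35*52 + 24 mod 53 = 41
LHS != RHS

No, not on the curve


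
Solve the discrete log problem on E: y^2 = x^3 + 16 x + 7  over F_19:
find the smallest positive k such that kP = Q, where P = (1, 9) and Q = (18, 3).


Enumerate multiples of P until we hit Q = (18, 3):
  1P = (1, 9)
  2P = (17, 10)
  3P = (18, 3)
Match found at i = 3.

k = 3


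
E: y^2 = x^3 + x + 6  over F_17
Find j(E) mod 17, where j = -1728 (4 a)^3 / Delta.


Delta = -16(4 a^3 + 27 b^2) mod 17 = 7
-1728 * (4 a)^3 = -1728 * (4*1)^3 mod 17 = 10
j = 10 * 7^(-1) mod 17 = 16

j = 16 (mod 17)


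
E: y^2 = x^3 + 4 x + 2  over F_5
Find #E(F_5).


For each x in F_5, count y with y^2 = x^3 + 4 x + 2 mod 5:
  x = 3: RHS = 1, y in [1, 4]  -> 2 point(s)
Affine points: 2. Add the point at infinity: total = 3.

#E(F_5) = 3


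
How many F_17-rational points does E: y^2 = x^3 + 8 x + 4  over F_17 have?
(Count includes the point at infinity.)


For each x in F_17, count y with y^2 = x^3 + 8 x + 4 mod 17:
  x = 0: RHS = 4, y in [2, 15]  -> 2 point(s)
  x = 1: RHS = 13, y in [8, 9]  -> 2 point(s)
  x = 3: RHS = 4, y in [2, 15]  -> 2 point(s)
  x = 4: RHS = 15, y in [7, 10]  -> 2 point(s)
  x = 5: RHS = 16, y in [4, 13]  -> 2 point(s)
  x = 6: RHS = 13, y in [8, 9]  -> 2 point(s)
  x = 8: RHS = 2, y in [6, 11]  -> 2 point(s)
  x = 10: RHS = 13, y in [8, 9]  -> 2 point(s)
  x = 12: RHS = 9, y in [3, 14]  -> 2 point(s)
  x = 14: RHS = 4, y in [2, 15]  -> 2 point(s)
Affine points: 20. Add the point at infinity: total = 21.

#E(F_17) = 21


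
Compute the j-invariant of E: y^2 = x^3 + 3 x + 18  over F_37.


Delta = -16(4 a^3 + 27 b^2) mod 37 = 14
-1728 * (4 a)^3 = -1728 * (4*3)^3 mod 37 = 27
j = 27 * 14^(-1) mod 37 = 31

j = 31 (mod 37)


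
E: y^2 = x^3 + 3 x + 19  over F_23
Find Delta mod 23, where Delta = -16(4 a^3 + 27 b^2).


4 a^3 + 27 b^2 = 4*3^3 + 27*19^2 = 108 + 9747 = 9855
Delta = -16 * (9855) = -157680
Delta mod 23 = 8

Delta = 8 (mod 23)


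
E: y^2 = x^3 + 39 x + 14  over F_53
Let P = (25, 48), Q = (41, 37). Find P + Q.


P != Q, so use the chord formula.
s = (y2 - y1) / (x2 - x1) = (42) / (16) mod 53 = 49
x3 = s^2 - x1 - x2 mod 53 = 49^2 - 25 - 41 = 3
y3 = s (x1 - x3) - y1 mod 53 = 49 * (25 - 3) - 48 = 23

P + Q = (3, 23)


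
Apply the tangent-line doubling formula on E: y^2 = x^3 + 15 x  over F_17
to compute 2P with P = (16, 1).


Doubling: s = (3 x1^2 + a) / (2 y1)
s = (3*16^2 + 15) / (2*1) mod 17 = 9
x3 = s^2 - 2 x1 mod 17 = 9^2 - 2*16 = 15
y3 = s (x1 - x3) - y1 mod 17 = 9 * (16 - 15) - 1 = 8

2P = (15, 8)


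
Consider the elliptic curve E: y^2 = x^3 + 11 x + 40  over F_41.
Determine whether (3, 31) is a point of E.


Check whether y^2 = x^3 + 11 x + 40 (mod 41) for (x, y) = (3, 31).
LHS: y^2 = 31^2 mod 41 = 18
RHS: x^3 + 11 x + 40 = 3^3 + 11*3 + 40 mod 41 = 18
LHS = RHS

Yes, on the curve


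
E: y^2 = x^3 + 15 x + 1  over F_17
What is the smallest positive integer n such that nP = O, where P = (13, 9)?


Compute successive multiples of P until we hit O:
  1P = (13, 9)
  2P = (16, 6)
  3P = (6, 1)
  4P = (0, 1)
  5P = (8, 15)
  6P = (9, 10)
  7P = (11, 16)
  8P = (1, 0)
  ... (continuing to 16P)
  16P = O

ord(P) = 16


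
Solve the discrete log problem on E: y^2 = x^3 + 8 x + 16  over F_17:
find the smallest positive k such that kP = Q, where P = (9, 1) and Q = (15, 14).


Enumerate multiples of P until we hit Q = (15, 14):
  1P = (9, 1)
  2P = (3, 4)
  3P = (1, 12)
  4P = (15, 3)
  5P = (12, 15)
  6P = (14, 4)
  7P = (10, 12)
  8P = (0, 13)
  9P = (6, 12)
  10P = (6, 5)
  11P = (0, 4)
  12P = (10, 5)
  13P = (14, 13)
  14P = (12, 2)
  15P = (15, 14)
Match found at i = 15.

k = 15


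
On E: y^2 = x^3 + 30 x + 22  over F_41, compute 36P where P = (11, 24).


k = 36 = 100100_2 (binary, LSB first: 001001)
Double-and-add from P = (11, 24):
  bit 0 = 0: acc unchanged = O
  bit 1 = 0: acc unchanged = O
  bit 2 = 1: acc = O + (21, 14) = (21, 14)
  bit 3 = 0: acc unchanged = (21, 14)
  bit 4 = 0: acc unchanged = (21, 14)
  bit 5 = 1: acc = (21, 14) + (3, 4) = (33, 34)

36P = (33, 34)


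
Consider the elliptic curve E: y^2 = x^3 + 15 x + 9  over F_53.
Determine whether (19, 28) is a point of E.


Check whether y^2 = x^3 + 15 x + 9 (mod 53) for (x, y) = (19, 28).
LHS: y^2 = 28^2 mod 53 = 42
RHS: x^3 + 15 x + 9 = 19^3 + 15*19 + 9 mod 53 = 51
LHS != RHS

No, not on the curve


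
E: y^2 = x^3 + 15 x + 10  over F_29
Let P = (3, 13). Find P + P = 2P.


Doubling: s = (3 x1^2 + a) / (2 y1)
s = (3*3^2 + 15) / (2*13) mod 29 = 15
x3 = s^2 - 2 x1 mod 29 = 15^2 - 2*3 = 16
y3 = s (x1 - x3) - y1 mod 29 = 15 * (3 - 16) - 13 = 24

2P = (16, 24)


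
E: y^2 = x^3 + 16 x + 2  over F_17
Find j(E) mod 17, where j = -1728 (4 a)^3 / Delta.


Delta = -16(4 a^3 + 27 b^2) mod 17 = 2
-1728 * (4 a)^3 = -1728 * (4*16)^3 mod 17 = 7
j = 7 * 2^(-1) mod 17 = 12

j = 12 (mod 17)


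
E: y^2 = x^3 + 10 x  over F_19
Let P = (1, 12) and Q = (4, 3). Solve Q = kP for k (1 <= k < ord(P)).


Enumerate multiples of P until we hit Q = (4, 3):
  1P = (1, 12)
  2P = (4, 3)
Match found at i = 2.

k = 2


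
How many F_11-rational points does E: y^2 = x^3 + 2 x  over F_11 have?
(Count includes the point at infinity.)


For each x in F_11, count y with y^2 = x^3 + 2 x + 0 mod 11:
  x = 0: RHS = 0, y in [0]  -> 1 point(s)
  x = 1: RHS = 3, y in [5, 6]  -> 2 point(s)
  x = 2: RHS = 1, y in [1, 10]  -> 2 point(s)
  x = 3: RHS = 0, y in [0]  -> 1 point(s)
  x = 5: RHS = 3, y in [5, 6]  -> 2 point(s)
  x = 7: RHS = 5, y in [4, 7]  -> 2 point(s)
  x = 8: RHS = 0, y in [0]  -> 1 point(s)
Affine points: 11. Add the point at infinity: total = 12.

#E(F_11) = 12


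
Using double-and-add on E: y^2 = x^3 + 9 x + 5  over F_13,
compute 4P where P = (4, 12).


k = 4 = 100_2 (binary, LSB first: 001)
Double-and-add from P = (4, 12):
  bit 0 = 0: acc unchanged = O
  bit 1 = 0: acc unchanged = O
  bit 2 = 1: acc = O + (9, 10) = (9, 10)

4P = (9, 10)


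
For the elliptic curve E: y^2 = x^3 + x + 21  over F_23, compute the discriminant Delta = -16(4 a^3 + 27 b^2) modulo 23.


4 a^3 + 27 b^2 = 4*1^3 + 27*21^2 = 4 + 11907 = 11911
Delta = -16 * (11911) = -190576
Delta mod 23 = 2

Delta = 2 (mod 23)


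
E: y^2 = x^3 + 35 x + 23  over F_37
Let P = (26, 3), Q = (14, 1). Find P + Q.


P != Q, so use the chord formula.
s = (y2 - y1) / (x2 - x1) = (35) / (25) mod 37 = 31
x3 = s^2 - x1 - x2 mod 37 = 31^2 - 26 - 14 = 33
y3 = s (x1 - x3) - y1 mod 37 = 31 * (26 - 33) - 3 = 2

P + Q = (33, 2)


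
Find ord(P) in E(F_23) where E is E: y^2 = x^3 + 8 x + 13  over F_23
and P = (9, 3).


Compute successive multiples of P until we hit O:
  1P = (9, 3)
  2P = (0, 17)
  3P = (15, 14)
  4P = (3, 8)
  5P = (20, 10)
  6P = (6, 1)
  7P = (11, 11)
  8P = (19, 3)
  ... (continuing to 27P)
  27P = O

ord(P) = 27


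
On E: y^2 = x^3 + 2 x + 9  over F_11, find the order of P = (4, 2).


Compute successive multiples of P until we hit O:
  1P = (4, 2)
  2P = (8, 3)
  3P = (8, 8)
  4P = (4, 9)
  5P = O

ord(P) = 5


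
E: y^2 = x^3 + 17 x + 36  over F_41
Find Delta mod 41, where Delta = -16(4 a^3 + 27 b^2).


4 a^3 + 27 b^2 = 4*17^3 + 27*36^2 = 19652 + 34992 = 54644
Delta = -16 * (54644) = -874304
Delta mod 41 = 21

Delta = 21 (mod 41)


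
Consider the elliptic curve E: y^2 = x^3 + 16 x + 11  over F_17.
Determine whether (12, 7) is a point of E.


Check whether y^2 = x^3 + 16 x + 11 (mod 17) for (x, y) = (12, 7).
LHS: y^2 = 7^2 mod 17 = 15
RHS: x^3 + 16 x + 11 = 12^3 + 16*12 + 11 mod 17 = 10
LHS != RHS

No, not on the curve


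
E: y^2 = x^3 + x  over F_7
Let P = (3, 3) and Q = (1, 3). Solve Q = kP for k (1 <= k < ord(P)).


Enumerate multiples of P until we hit Q = (1, 3):
  1P = (3, 3)
  2P = (1, 4)
  3P = (5, 5)
  4P = (0, 0)
  5P = (5, 2)
  6P = (1, 3)
Match found at i = 6.

k = 6


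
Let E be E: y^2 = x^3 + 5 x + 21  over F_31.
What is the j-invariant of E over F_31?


Delta = -16(4 a^3 + 27 b^2) mod 31 = 12
-1728 * (4 a)^3 = -1728 * (4*5)^3 mod 31 = 16
j = 16 * 12^(-1) mod 31 = 22

j = 22 (mod 31)


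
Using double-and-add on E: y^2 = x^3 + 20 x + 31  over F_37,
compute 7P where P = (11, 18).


k = 7 = 111_2 (binary, LSB first: 111)
Double-and-add from P = (11, 18):
  bit 0 = 1: acc = O + (11, 18) = (11, 18)
  bit 1 = 1: acc = (11, 18) + (36, 11) = (24, 33)
  bit 2 = 1: acc = (24, 33) + (18, 28) = (7, 12)

7P = (7, 12)


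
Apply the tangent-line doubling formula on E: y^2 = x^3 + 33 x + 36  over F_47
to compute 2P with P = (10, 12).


Doubling: s = (3 x1^2 + a) / (2 y1)
s = (3*10^2 + 33) / (2*12) mod 47 = 8
x3 = s^2 - 2 x1 mod 47 = 8^2 - 2*10 = 44
y3 = s (x1 - x3) - y1 mod 47 = 8 * (10 - 44) - 12 = 45

2P = (44, 45)


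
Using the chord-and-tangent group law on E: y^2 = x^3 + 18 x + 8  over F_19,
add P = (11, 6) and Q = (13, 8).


P != Q, so use the chord formula.
s = (y2 - y1) / (x2 - x1) = (2) / (2) mod 19 = 1
x3 = s^2 - x1 - x2 mod 19 = 1^2 - 11 - 13 = 15
y3 = s (x1 - x3) - y1 mod 19 = 1 * (11 - 15) - 6 = 9

P + Q = (15, 9)


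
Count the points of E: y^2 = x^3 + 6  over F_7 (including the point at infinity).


For each x in F_7, count y with y^2 = x^3 + 0 x + 6 mod 7:
  x = 1: RHS = 0, y in [0]  -> 1 point(s)
  x = 2: RHS = 0, y in [0]  -> 1 point(s)
  x = 4: RHS = 0, y in [0]  -> 1 point(s)
Affine points: 3. Add the point at infinity: total = 4.

#E(F_7) = 4


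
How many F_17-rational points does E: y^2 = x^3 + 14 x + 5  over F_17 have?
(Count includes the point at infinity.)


For each x in F_17, count y with y^2 = x^3 + 14 x + 5 mod 17:
  x = 5: RHS = 13, y in [8, 9]  -> 2 point(s)
  x = 6: RHS = 16, y in [4, 13]  -> 2 point(s)
  x = 7: RHS = 4, y in [2, 15]  -> 2 point(s)
  x = 8: RHS = 0, y in [0]  -> 1 point(s)
  x = 13: RHS = 4, y in [2, 15]  -> 2 point(s)
  x = 14: RHS = 4, y in [2, 15]  -> 2 point(s)
Affine points: 11. Add the point at infinity: total = 12.

#E(F_17) = 12


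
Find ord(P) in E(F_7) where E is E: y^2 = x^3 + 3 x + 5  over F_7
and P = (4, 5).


Compute successive multiples of P until we hit O:
  1P = (4, 5)
  2P = (1, 4)
  3P = (6, 6)
  4P = (6, 1)
  5P = (1, 3)
  6P = (4, 2)
  7P = O

ord(P) = 7


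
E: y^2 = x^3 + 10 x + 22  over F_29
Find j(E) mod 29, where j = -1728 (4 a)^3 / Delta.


Delta = -16(4 a^3 + 27 b^2) mod 29 = 5
-1728 * (4 a)^3 = -1728 * (4*10)^3 mod 29 = 22
j = 22 * 5^(-1) mod 29 = 16

j = 16 (mod 29)


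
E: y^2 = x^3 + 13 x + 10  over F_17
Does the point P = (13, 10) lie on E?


Check whether y^2 = x^3 + 13 x + 10 (mod 17) for (x, y) = (13, 10).
LHS: y^2 = 10^2 mod 17 = 15
RHS: x^3 + 13 x + 10 = 13^3 + 13*13 + 10 mod 17 = 13
LHS != RHS

No, not on the curve


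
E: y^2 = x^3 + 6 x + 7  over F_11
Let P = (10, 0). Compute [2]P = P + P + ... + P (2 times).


k = 2 = 10_2 (binary, LSB first: 01)
Double-and-add from P = (10, 0):
  bit 0 = 0: acc unchanged = O
  bit 1 = 1: acc = O + O = O

2P = O


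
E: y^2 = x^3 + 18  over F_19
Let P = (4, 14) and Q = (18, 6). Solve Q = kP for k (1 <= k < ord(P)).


Enumerate multiples of P until we hit Q = (18, 6):
  1P = (4, 14)
  2P = (12, 13)
  3P = (14, 11)
  4P = (18, 13)
  5P = (13, 7)
  6P = (8, 6)
  7P = (11, 0)
  8P = (8, 13)
  9P = (13, 12)
  10P = (18, 6)
Match found at i = 10.

k = 10


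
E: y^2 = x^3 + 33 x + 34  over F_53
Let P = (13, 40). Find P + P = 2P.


Doubling: s = (3 x1^2 + a) / (2 y1)
s = (3*13^2 + 33) / (2*40) mod 53 = 20
x3 = s^2 - 2 x1 mod 53 = 20^2 - 2*13 = 3
y3 = s (x1 - x3) - y1 mod 53 = 20 * (13 - 3) - 40 = 1

2P = (3, 1)


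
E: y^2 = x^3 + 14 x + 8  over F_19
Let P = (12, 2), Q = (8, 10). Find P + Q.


P != Q, so use the chord formula.
s = (y2 - y1) / (x2 - x1) = (8) / (15) mod 19 = 17
x3 = s^2 - x1 - x2 mod 19 = 17^2 - 12 - 8 = 3
y3 = s (x1 - x3) - y1 mod 19 = 17 * (12 - 3) - 2 = 18

P + Q = (3, 18)


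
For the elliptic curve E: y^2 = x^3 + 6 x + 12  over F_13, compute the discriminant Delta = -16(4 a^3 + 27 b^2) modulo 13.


4 a^3 + 27 b^2 = 4*6^3 + 27*12^2 = 864 + 3888 = 4752
Delta = -16 * (4752) = -76032
Delta mod 13 = 5

Delta = 5 (mod 13)


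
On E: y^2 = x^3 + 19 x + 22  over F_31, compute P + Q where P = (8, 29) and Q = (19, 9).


P != Q, so use the chord formula.
s = (y2 - y1) / (x2 - x1) = (11) / (11) mod 31 = 1
x3 = s^2 - x1 - x2 mod 31 = 1^2 - 8 - 19 = 5
y3 = s (x1 - x3) - y1 mod 31 = 1 * (8 - 5) - 29 = 5

P + Q = (5, 5)


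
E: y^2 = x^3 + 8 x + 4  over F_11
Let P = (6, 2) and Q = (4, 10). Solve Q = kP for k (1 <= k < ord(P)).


Enumerate multiples of P until we hit Q = (4, 10):
  1P = (6, 2)
  2P = (4, 1)
  3P = (4, 10)
Match found at i = 3.

k = 3


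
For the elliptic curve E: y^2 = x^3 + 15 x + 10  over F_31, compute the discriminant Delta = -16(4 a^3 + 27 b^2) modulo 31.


4 a^3 + 27 b^2 = 4*15^3 + 27*10^2 = 13500 + 2700 = 16200
Delta = -16 * (16200) = -259200
Delta mod 31 = 22

Delta = 22 (mod 31)


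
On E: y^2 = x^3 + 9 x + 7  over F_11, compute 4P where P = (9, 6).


k = 4 = 100_2 (binary, LSB first: 001)
Double-and-add from P = (9, 6):
  bit 0 = 0: acc unchanged = O
  bit 1 = 0: acc unchanged = O
  bit 2 = 1: acc = O + (5, 10) = (5, 10)

4P = (5, 10)


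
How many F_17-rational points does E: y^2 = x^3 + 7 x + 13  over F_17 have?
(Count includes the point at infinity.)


For each x in F_17, count y with y^2 = x^3 + 7 x + 13 mod 17:
  x = 0: RHS = 13, y in [8, 9]  -> 2 point(s)
  x = 1: RHS = 4, y in [2, 15]  -> 2 point(s)
  x = 2: RHS = 1, y in [1, 16]  -> 2 point(s)
  x = 6: RHS = 16, y in [4, 13]  -> 2 point(s)
  x = 14: RHS = 16, y in [4, 13]  -> 2 point(s)
  x = 15: RHS = 8, y in [5, 12]  -> 2 point(s)
Affine points: 12. Add the point at infinity: total = 13.

#E(F_17) = 13


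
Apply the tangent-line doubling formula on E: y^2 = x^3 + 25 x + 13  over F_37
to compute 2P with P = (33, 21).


Doubling: s = (3 x1^2 + a) / (2 y1)
s = (3*33^2 + 25) / (2*21) mod 37 = 22
x3 = s^2 - 2 x1 mod 37 = 22^2 - 2*33 = 11
y3 = s (x1 - x3) - y1 mod 37 = 22 * (33 - 11) - 21 = 19

2P = (11, 19)


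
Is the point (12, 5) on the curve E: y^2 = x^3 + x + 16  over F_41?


Check whether y^2 = x^3 + 1 x + 16 (mod 41) for (x, y) = (12, 5).
LHS: y^2 = 5^2 mod 41 = 25
RHS: x^3 + 1 x + 16 = 12^3 + 1*12 + 16 mod 41 = 34
LHS != RHS

No, not on the curve


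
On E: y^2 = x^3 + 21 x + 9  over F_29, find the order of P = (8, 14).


Compute successive multiples of P until we hit O:
  1P = (8, 14)
  2P = (26, 21)
  3P = (28, 4)
  4P = (15, 4)
  5P = (11, 11)
  6P = (11, 18)
  7P = (15, 25)
  8P = (28, 25)
  ... (continuing to 11P)
  11P = O

ord(P) = 11


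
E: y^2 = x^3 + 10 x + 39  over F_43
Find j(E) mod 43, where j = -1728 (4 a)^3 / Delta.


Delta = -16(4 a^3 + 27 b^2) mod 43 = 38
-1728 * (4 a)^3 = -1728 * (4*10)^3 mod 43 = 1
j = 1 * 38^(-1) mod 43 = 17

j = 17 (mod 43)


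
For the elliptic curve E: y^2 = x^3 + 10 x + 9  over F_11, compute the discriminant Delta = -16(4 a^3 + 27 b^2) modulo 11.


4 a^3 + 27 b^2 = 4*10^3 + 27*9^2 = 4000 + 2187 = 6187
Delta = -16 * (6187) = -98992
Delta mod 11 = 8

Delta = 8 (mod 11)


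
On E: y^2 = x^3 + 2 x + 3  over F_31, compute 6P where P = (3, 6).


k = 6 = 110_2 (binary, LSB first: 011)
Double-and-add from P = (3, 6):
  bit 0 = 0: acc unchanged = O
  bit 1 = 1: acc = O + (19, 7) = (19, 7)
  bit 2 = 1: acc = (19, 7) + (24, 24) = (7, 9)

6P = (7, 9)


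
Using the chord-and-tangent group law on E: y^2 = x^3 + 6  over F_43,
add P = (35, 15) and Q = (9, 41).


P != Q, so use the chord formula.
s = (y2 - y1) / (x2 - x1) = (26) / (17) mod 43 = 42
x3 = s^2 - x1 - x2 mod 43 = 42^2 - 35 - 9 = 0
y3 = s (x1 - x3) - y1 mod 43 = 42 * (35 - 0) - 15 = 36

P + Q = (0, 36)


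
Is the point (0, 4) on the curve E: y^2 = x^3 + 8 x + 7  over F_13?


Check whether y^2 = x^3 + 8 x + 7 (mod 13) for (x, y) = (0, 4).
LHS: y^2 = 4^2 mod 13 = 3
RHS: x^3 + 8 x + 7 = 0^3 + 8*0 + 7 mod 13 = 7
LHS != RHS

No, not on the curve


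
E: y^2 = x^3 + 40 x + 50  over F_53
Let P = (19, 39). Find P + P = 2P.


Doubling: s = (3 x1^2 + a) / (2 y1)
s = (3*19^2 + 40) / (2*39) mod 53 = 11
x3 = s^2 - 2 x1 mod 53 = 11^2 - 2*19 = 30
y3 = s (x1 - x3) - y1 mod 53 = 11 * (19 - 30) - 39 = 52

2P = (30, 52)


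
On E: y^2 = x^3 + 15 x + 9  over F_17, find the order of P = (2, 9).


Compute successive multiples of P until we hit O:
  1P = (2, 9)
  2P = (11, 3)
  3P = (12, 9)
  4P = (3, 8)
  5P = (13, 2)
  6P = (1, 12)
  7P = (6, 3)
  8P = (7, 7)
  ... (continuing to 19P)
  19P = O

ord(P) = 19


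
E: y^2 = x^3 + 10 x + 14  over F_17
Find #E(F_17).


For each x in F_17, count y with y^2 = x^3 + 10 x + 14 mod 17:
  x = 1: RHS = 8, y in [5, 12]  -> 2 point(s)
  x = 2: RHS = 8, y in [5, 12]  -> 2 point(s)
  x = 4: RHS = 16, y in [4, 13]  -> 2 point(s)
  x = 5: RHS = 2, y in [6, 11]  -> 2 point(s)
  x = 6: RHS = 1, y in [1, 16]  -> 2 point(s)
  x = 7: RHS = 2, y in [6, 11]  -> 2 point(s)
  x = 9: RHS = 0, y in [0]  -> 1 point(s)
  x = 10: RHS = 9, y in [3, 14]  -> 2 point(s)
  x = 12: RHS = 9, y in [3, 14]  -> 2 point(s)
  x = 14: RHS = 8, y in [5, 12]  -> 2 point(s)
Affine points: 19. Add the point at infinity: total = 20.

#E(F_17) = 20


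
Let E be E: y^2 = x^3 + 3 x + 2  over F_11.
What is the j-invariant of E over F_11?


Delta = -16(4 a^3 + 27 b^2) mod 11 = 9
-1728 * (4 a)^3 = -1728 * (4*3)^3 mod 11 = 10
j = 10 * 9^(-1) mod 11 = 6

j = 6 (mod 11)


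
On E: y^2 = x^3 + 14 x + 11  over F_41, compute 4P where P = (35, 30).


k = 4 = 100_2 (binary, LSB first: 001)
Double-and-add from P = (35, 30):
  bit 0 = 0: acc unchanged = O
  bit 1 = 0: acc unchanged = O
  bit 2 = 1: acc = O + (23, 35) = (23, 35)

4P = (23, 35)


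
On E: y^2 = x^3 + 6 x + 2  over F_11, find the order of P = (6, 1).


Compute successive multiples of P until we hit O:
  1P = (6, 1)
  2P = (3, 5)
  3P = (5, 5)
  4P = (5, 6)
  5P = (3, 6)
  6P = (6, 10)
  7P = O

ord(P) = 7


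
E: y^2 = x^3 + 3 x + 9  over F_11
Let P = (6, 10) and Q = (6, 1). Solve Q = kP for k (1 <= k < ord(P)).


Enumerate multiples of P until we hit Q = (6, 1):
  1P = (6, 10)
  2P = (2, 10)
  3P = (3, 1)
  4P = (0, 8)
  5P = (10, 7)
  6P = (10, 4)
  7P = (0, 3)
  8P = (3, 10)
  9P = (2, 1)
  10P = (6, 1)
Match found at i = 10.

k = 10


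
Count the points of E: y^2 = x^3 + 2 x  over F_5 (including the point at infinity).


For each x in F_5, count y with y^2 = x^3 + 2 x + 0 mod 5:
  x = 0: RHS = 0, y in [0]  -> 1 point(s)
Affine points: 1. Add the point at infinity: total = 2.

#E(F_5) = 2


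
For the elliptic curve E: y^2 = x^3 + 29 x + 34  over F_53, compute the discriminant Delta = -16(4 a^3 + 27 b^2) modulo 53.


4 a^3 + 27 b^2 = 4*29^3 + 27*34^2 = 97556 + 31212 = 128768
Delta = -16 * (128768) = -2060288
Delta mod 53 = 34

Delta = 34 (mod 53)


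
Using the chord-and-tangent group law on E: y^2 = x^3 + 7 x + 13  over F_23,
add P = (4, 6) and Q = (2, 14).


P != Q, so use the chord formula.
s = (y2 - y1) / (x2 - x1) = (8) / (21) mod 23 = 19
x3 = s^2 - x1 - x2 mod 23 = 19^2 - 4 - 2 = 10
y3 = s (x1 - x3) - y1 mod 23 = 19 * (4 - 10) - 6 = 18

P + Q = (10, 18)


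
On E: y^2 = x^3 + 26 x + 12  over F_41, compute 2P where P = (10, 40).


Doubling: s = (3 x1^2 + a) / (2 y1)
s = (3*10^2 + 26) / (2*40) mod 41 = 1
x3 = s^2 - 2 x1 mod 41 = 1^2 - 2*10 = 22
y3 = s (x1 - x3) - y1 mod 41 = 1 * (10 - 22) - 40 = 30

2P = (22, 30)


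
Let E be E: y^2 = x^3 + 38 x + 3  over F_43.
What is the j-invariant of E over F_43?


Delta = -16(4 a^3 + 27 b^2) mod 43 = 27
-1728 * (4 a)^3 = -1728 * (4*38)^3 mod 43 = 16
j = 16 * 27^(-1) mod 43 = 42

j = 42 (mod 43)


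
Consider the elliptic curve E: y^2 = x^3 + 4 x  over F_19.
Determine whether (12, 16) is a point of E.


Check whether y^2 = x^3 + 4 x + 0 (mod 19) for (x, y) = (12, 16).
LHS: y^2 = 16^2 mod 19 = 9
RHS: x^3 + 4 x + 0 = 12^3 + 4*12 + 0 mod 19 = 9
LHS = RHS

Yes, on the curve


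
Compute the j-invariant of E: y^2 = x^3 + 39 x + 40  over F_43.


Delta = -16(4 a^3 + 27 b^2) mod 43 = 36
-1728 * (4 a)^3 = -1728 * (4*39)^3 mod 43 = 2
j = 2 * 36^(-1) mod 43 = 12

j = 12 (mod 43)


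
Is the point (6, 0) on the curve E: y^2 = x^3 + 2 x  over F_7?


Check whether y^2 = x^3 + 2 x + 0 (mod 7) for (x, y) = (6, 0).
LHS: y^2 = 0^2 mod 7 = 0
RHS: x^3 + 2 x + 0 = 6^3 + 2*6 + 0 mod 7 = 4
LHS != RHS

No, not on the curve


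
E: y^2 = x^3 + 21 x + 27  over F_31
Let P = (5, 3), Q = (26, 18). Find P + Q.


P != Q, so use the chord formula.
s = (y2 - y1) / (x2 - x1) = (15) / (21) mod 31 = 14
x3 = s^2 - x1 - x2 mod 31 = 14^2 - 5 - 26 = 10
y3 = s (x1 - x3) - y1 mod 31 = 14 * (5 - 10) - 3 = 20

P + Q = (10, 20)


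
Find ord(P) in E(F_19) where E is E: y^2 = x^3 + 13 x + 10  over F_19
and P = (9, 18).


Compute successive multiples of P until we hit O:
  1P = (9, 18)
  2P = (7, 11)
  3P = (1, 10)
  4P = (10, 0)
  5P = (1, 9)
  6P = (7, 8)
  7P = (9, 1)
  8P = O

ord(P) = 8


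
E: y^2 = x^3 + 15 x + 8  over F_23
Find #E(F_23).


For each x in F_23, count y with y^2 = x^3 + 15 x + 8 mod 23:
  x = 0: RHS = 8, y in [10, 13]  -> 2 point(s)
  x = 1: RHS = 1, y in [1, 22]  -> 2 point(s)
  x = 2: RHS = 0, y in [0]  -> 1 point(s)
  x = 5: RHS = 1, y in [1, 22]  -> 2 point(s)
  x = 10: RHS = 8, y in [10, 13]  -> 2 point(s)
  x = 11: RHS = 9, y in [3, 20]  -> 2 point(s)
  x = 13: RHS = 8, y in [10, 13]  -> 2 point(s)
  x = 14: RHS = 18, y in [8, 15]  -> 2 point(s)
  x = 17: RHS = 1, y in [1, 22]  -> 2 point(s)
  x = 21: RHS = 16, y in [4, 19]  -> 2 point(s)
Affine points: 19. Add the point at infinity: total = 20.

#E(F_23) = 20


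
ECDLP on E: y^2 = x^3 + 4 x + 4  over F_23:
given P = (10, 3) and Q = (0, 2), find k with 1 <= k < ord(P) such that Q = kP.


Enumerate multiples of P until we hit Q = (0, 2):
  1P = (10, 3)
  2P = (12, 3)
  3P = (1, 20)
  4P = (15, 9)
  5P = (16, 22)
  6P = (0, 21)
  7P = (19, 4)
  8P = (19, 19)
  9P = (0, 2)
Match found at i = 9.

k = 9


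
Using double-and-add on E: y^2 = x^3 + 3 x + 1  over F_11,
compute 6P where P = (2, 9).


k = 6 = 110_2 (binary, LSB first: 011)
Double-and-add from P = (2, 9):
  bit 0 = 0: acc unchanged = O
  bit 1 = 1: acc = O + (8, 8) = (8, 8)
  bit 2 = 1: acc = (8, 8) + (9, 8) = (5, 3)

6P = (5, 3)


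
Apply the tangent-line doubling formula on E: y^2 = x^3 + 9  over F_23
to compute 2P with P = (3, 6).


Doubling: s = (3 x1^2 + a) / (2 y1)
s = (3*3^2 + 0) / (2*6) mod 23 = 8
x3 = s^2 - 2 x1 mod 23 = 8^2 - 2*3 = 12
y3 = s (x1 - x3) - y1 mod 23 = 8 * (3 - 12) - 6 = 14

2P = (12, 14)


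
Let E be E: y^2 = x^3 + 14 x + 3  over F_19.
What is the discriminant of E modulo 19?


4 a^3 + 27 b^2 = 4*14^3 + 27*3^2 = 10976 + 243 = 11219
Delta = -16 * (11219) = -179504
Delta mod 19 = 8

Delta = 8 (mod 19)


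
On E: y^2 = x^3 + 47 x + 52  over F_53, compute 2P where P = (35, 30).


Doubling: s = (3 x1^2 + a) / (2 y1)
s = (3*35^2 + 47) / (2*30) mod 53 = 32
x3 = s^2 - 2 x1 mod 53 = 32^2 - 2*35 = 0
y3 = s (x1 - x3) - y1 mod 53 = 32 * (35 - 0) - 30 = 30

2P = (0, 30)


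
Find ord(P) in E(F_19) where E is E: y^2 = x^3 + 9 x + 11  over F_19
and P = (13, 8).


Compute successive multiples of P until we hit O:
  1P = (13, 8)
  2P = (13, 11)
  3P = O

ord(P) = 3


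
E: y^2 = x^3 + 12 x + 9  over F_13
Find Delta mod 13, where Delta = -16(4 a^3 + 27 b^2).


4 a^3 + 27 b^2 = 4*12^3 + 27*9^2 = 6912 + 2187 = 9099
Delta = -16 * (9099) = -145584
Delta mod 13 = 3

Delta = 3 (mod 13)


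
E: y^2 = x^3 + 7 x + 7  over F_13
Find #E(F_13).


For each x in F_13, count y with y^2 = x^3 + 7 x + 7 mod 13:
  x = 2: RHS = 3, y in [4, 9]  -> 2 point(s)
  x = 3: RHS = 3, y in [4, 9]  -> 2 point(s)
  x = 7: RHS = 9, y in [3, 10]  -> 2 point(s)
  x = 8: RHS = 3, y in [4, 9]  -> 2 point(s)
  x = 12: RHS = 12, y in [5, 8]  -> 2 point(s)
Affine points: 10. Add the point at infinity: total = 11.

#E(F_13) = 11


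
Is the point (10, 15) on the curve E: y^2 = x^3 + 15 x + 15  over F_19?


Check whether y^2 = x^3 + 15 x + 15 (mod 19) for (x, y) = (10, 15).
LHS: y^2 = 15^2 mod 19 = 16
RHS: x^3 + 15 x + 15 = 10^3 + 15*10 + 15 mod 19 = 6
LHS != RHS

No, not on the curve


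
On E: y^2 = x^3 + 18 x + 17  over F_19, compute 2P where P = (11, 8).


k = 2 = 10_2 (binary, LSB first: 01)
Double-and-add from P = (11, 8):
  bit 0 = 0: acc unchanged = O
  bit 1 = 1: acc = O + (14, 12) = (14, 12)

2P = (14, 12)


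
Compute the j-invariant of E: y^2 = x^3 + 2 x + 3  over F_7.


Delta = -16(4 a^3 + 27 b^2) mod 7 = 3
-1728 * (4 a)^3 = -1728 * (4*2)^3 mod 7 = 1
j = 1 * 3^(-1) mod 7 = 5

j = 5 (mod 7)


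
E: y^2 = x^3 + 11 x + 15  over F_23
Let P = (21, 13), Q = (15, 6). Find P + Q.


P != Q, so use the chord formula.
s = (y2 - y1) / (x2 - x1) = (16) / (17) mod 23 = 5
x3 = s^2 - x1 - x2 mod 23 = 5^2 - 21 - 15 = 12
y3 = s (x1 - x3) - y1 mod 23 = 5 * (21 - 12) - 13 = 9

P + Q = (12, 9)


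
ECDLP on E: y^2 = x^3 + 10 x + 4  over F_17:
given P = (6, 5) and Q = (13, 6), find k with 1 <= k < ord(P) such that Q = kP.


Enumerate multiples of P until we hit Q = (13, 6):
  1P = (6, 5)
  2P = (13, 11)
  3P = (14, 10)
  4P = (12, 4)
  5P = (8, 1)
  6P = (7, 14)
  7P = (0, 15)
  8P = (10, 13)
  9P = (5, 14)
  10P = (2, 10)
  11P = (1, 10)
  12P = (11, 0)
  13P = (1, 7)
  14P = (2, 7)
  15P = (5, 3)
  16P = (10, 4)
  17P = (0, 2)
  18P = (7, 3)
  19P = (8, 16)
  20P = (12, 13)
  21P = (14, 7)
  22P = (13, 6)
Match found at i = 22.

k = 22


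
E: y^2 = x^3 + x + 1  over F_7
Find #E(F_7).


For each x in F_7, count y with y^2 = x^3 + 1 x + 1 mod 7:
  x = 0: RHS = 1, y in [1, 6]  -> 2 point(s)
  x = 2: RHS = 4, y in [2, 5]  -> 2 point(s)
Affine points: 4. Add the point at infinity: total = 5.

#E(F_7) = 5


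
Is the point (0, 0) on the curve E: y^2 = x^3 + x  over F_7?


Check whether y^2 = x^3 + 1 x + 0 (mod 7) for (x, y) = (0, 0).
LHS: y^2 = 0^2 mod 7 = 0
RHS: x^3 + 1 x + 0 = 0^3 + 1*0 + 0 mod 7 = 0
LHS = RHS

Yes, on the curve


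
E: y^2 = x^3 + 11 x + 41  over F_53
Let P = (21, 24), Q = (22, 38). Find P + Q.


P != Q, so use the chord formula.
s = (y2 - y1) / (x2 - x1) = (14) / (1) mod 53 = 14
x3 = s^2 - x1 - x2 mod 53 = 14^2 - 21 - 22 = 47
y3 = s (x1 - x3) - y1 mod 53 = 14 * (21 - 47) - 24 = 36

P + Q = (47, 36)


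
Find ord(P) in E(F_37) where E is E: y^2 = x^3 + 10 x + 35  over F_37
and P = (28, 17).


Compute successive multiples of P until we hit O:
  1P = (28, 17)
  2P = (22, 32)
  3P = (21, 21)
  4P = (14, 12)
  5P = (4, 18)
  6P = (35, 28)
  7P = (18, 4)
  8P = (16, 6)
  ... (continuing to 20P)
  20P = O

ord(P) = 20


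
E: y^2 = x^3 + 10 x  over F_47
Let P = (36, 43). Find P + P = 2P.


Doubling: s = (3 x1^2 + a) / (2 y1)
s = (3*36^2 + 10) / (2*43) mod 47 = 18
x3 = s^2 - 2 x1 mod 47 = 18^2 - 2*36 = 17
y3 = s (x1 - x3) - y1 mod 47 = 18 * (36 - 17) - 43 = 17

2P = (17, 17)


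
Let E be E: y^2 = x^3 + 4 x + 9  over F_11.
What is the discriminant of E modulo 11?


4 a^3 + 27 b^2 = 4*4^3 + 27*9^2 = 256 + 2187 = 2443
Delta = -16 * (2443) = -39088
Delta mod 11 = 6

Delta = 6 (mod 11)


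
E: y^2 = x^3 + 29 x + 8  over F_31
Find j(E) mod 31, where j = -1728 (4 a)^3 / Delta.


Delta = -16(4 a^3 + 27 b^2) mod 31 = 20
-1728 * (4 a)^3 = -1728 * (4*29)^3 mod 31 = 27
j = 27 * 20^(-1) mod 31 = 6

j = 6 (mod 31)


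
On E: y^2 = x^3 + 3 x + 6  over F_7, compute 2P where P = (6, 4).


k = 2 = 10_2 (binary, LSB first: 01)
Double-and-add from P = (6, 4):
  bit 0 = 0: acc unchanged = O
  bit 1 = 1: acc = O + (3, 0) = (3, 0)

2P = (3, 0)


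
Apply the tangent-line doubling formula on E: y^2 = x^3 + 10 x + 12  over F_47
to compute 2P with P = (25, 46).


Doubling: s = (3 x1^2 + a) / (2 y1)
s = (3*25^2 + 10) / (2*46) mod 47 = 21
x3 = s^2 - 2 x1 mod 47 = 21^2 - 2*25 = 15
y3 = s (x1 - x3) - y1 mod 47 = 21 * (25 - 15) - 46 = 23

2P = (15, 23)


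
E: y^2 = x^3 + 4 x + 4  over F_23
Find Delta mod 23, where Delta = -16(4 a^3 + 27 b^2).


4 a^3 + 27 b^2 = 4*4^3 + 27*4^2 = 256 + 432 = 688
Delta = -16 * (688) = -11008
Delta mod 23 = 9

Delta = 9 (mod 23)


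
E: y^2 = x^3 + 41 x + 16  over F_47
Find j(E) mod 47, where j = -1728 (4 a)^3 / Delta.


Delta = -16(4 a^3 + 27 b^2) mod 47 = 5
-1728 * (4 a)^3 = -1728 * (4*41)^3 mod 47 = 28
j = 28 * 5^(-1) mod 47 = 15

j = 15 (mod 47)


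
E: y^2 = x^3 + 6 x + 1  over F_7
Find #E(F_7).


For each x in F_7, count y with y^2 = x^3 + 6 x + 1 mod 7:
  x = 0: RHS = 1, y in [1, 6]  -> 2 point(s)
  x = 1: RHS = 1, y in [1, 6]  -> 2 point(s)
  x = 2: RHS = 0, y in [0]  -> 1 point(s)
  x = 3: RHS = 4, y in [2, 5]  -> 2 point(s)
  x = 5: RHS = 2, y in [3, 4]  -> 2 point(s)
  x = 6: RHS = 1, y in [1, 6]  -> 2 point(s)
Affine points: 11. Add the point at infinity: total = 12.

#E(F_7) = 12


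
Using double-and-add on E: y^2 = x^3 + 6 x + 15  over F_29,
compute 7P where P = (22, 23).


k = 7 = 111_2 (binary, LSB first: 111)
Double-and-add from P = (22, 23):
  bit 0 = 1: acc = O + (22, 23) = (22, 23)
  bit 1 = 1: acc = (22, 23) + (8, 16) = (21, 21)
  bit 2 = 1: acc = (21, 21) + (19, 12) = (2, 21)

7P = (2, 21)


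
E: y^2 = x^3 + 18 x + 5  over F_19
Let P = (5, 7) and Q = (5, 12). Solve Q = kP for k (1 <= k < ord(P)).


Enumerate multiples of P until we hit Q = (5, 12):
  1P = (5, 7)
  2P = (16, 0)
  3P = (5, 12)
Match found at i = 3.

k = 3


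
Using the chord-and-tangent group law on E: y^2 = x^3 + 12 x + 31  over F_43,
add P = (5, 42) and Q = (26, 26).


P != Q, so use the chord formula.
s = (y2 - y1) / (x2 - x1) = (27) / (21) mod 43 = 32
x3 = s^2 - x1 - x2 mod 43 = 32^2 - 5 - 26 = 4
y3 = s (x1 - x3) - y1 mod 43 = 32 * (5 - 4) - 42 = 33

P + Q = (4, 33)


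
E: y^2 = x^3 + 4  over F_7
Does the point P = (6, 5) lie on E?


Check whether y^2 = x^3 + 0 x + 4 (mod 7) for (x, y) = (6, 5).
LHS: y^2 = 5^2 mod 7 = 4
RHS: x^3 + 0 x + 4 = 6^3 + 0*6 + 4 mod 7 = 3
LHS != RHS

No, not on the curve


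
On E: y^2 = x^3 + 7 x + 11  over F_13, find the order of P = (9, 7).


Compute successive multiples of P until we hit O:
  1P = (9, 7)
  2P = (4, 8)
  3P = (12, 4)
  4P = (6, 3)
  5P = (7, 0)
  6P = (6, 10)
  7P = (12, 9)
  8P = (4, 5)
  ... (continuing to 10P)
  10P = O

ord(P) = 10


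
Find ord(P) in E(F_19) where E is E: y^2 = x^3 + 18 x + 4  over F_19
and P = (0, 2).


Compute successive multiples of P until we hit O:
  1P = (0, 2)
  2P = (6, 9)
  3P = (17, 13)
  4P = (18, 2)
  5P = (1, 17)
  6P = (15, 1)
  7P = (10, 5)
  8P = (7, 13)
  ... (continuing to 23P)
  23P = O

ord(P) = 23


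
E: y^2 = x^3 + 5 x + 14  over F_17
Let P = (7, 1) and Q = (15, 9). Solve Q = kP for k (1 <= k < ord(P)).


Enumerate multiples of P until we hit Q = (15, 9):
  1P = (7, 1)
  2P = (16, 12)
  3P = (2, 7)
  4P = (4, 9)
  5P = (15, 9)
Match found at i = 5.

k = 5


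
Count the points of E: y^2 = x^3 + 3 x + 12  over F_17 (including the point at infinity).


For each x in F_17, count y with y^2 = x^3 + 3 x + 12 mod 17:
  x = 1: RHS = 16, y in [4, 13]  -> 2 point(s)
  x = 2: RHS = 9, y in [3, 14]  -> 2 point(s)
  x = 5: RHS = 16, y in [4, 13]  -> 2 point(s)
  x = 6: RHS = 8, y in [5, 12]  -> 2 point(s)
  x = 7: RHS = 2, y in [6, 11]  -> 2 point(s)
  x = 8: RHS = 4, y in [2, 15]  -> 2 point(s)
  x = 11: RHS = 16, y in [4, 13]  -> 2 point(s)
  x = 12: RHS = 8, y in [5, 12]  -> 2 point(s)
  x = 13: RHS = 4, y in [2, 15]  -> 2 point(s)
  x = 15: RHS = 15, y in [7, 10]  -> 2 point(s)
  x = 16: RHS = 8, y in [5, 12]  -> 2 point(s)
Affine points: 22. Add the point at infinity: total = 23.

#E(F_17) = 23


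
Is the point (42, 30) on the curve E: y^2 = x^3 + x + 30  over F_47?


Check whether y^2 = x^3 + 1 x + 30 (mod 47) for (x, y) = (42, 30).
LHS: y^2 = 30^2 mod 47 = 7
RHS: x^3 + 1 x + 30 = 42^3 + 1*42 + 30 mod 47 = 41
LHS != RHS

No, not on the curve


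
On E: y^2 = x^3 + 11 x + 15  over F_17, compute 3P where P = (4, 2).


k = 3 = 11_2 (binary, LSB first: 11)
Double-and-add from P = (4, 2):
  bit 0 = 1: acc = O + (4, 2) = (4, 2)
  bit 1 = 1: acc = (4, 2) + (13, 14) = (15, 6)

3P = (15, 6)


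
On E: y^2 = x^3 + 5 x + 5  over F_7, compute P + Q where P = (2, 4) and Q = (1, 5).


P != Q, so use the chord formula.
s = (y2 - y1) / (x2 - x1) = (1) / (6) mod 7 = 6
x3 = s^2 - x1 - x2 mod 7 = 6^2 - 2 - 1 = 5
y3 = s (x1 - x3) - y1 mod 7 = 6 * (2 - 5) - 4 = 6

P + Q = (5, 6)


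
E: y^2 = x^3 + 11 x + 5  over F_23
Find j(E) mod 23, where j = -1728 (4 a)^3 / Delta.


Delta = -16(4 a^3 + 27 b^2) mod 23 = 18
-1728 * (4 a)^3 = -1728 * (4*11)^3 mod 23 = 1
j = 1 * 18^(-1) mod 23 = 9

j = 9 (mod 23)
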